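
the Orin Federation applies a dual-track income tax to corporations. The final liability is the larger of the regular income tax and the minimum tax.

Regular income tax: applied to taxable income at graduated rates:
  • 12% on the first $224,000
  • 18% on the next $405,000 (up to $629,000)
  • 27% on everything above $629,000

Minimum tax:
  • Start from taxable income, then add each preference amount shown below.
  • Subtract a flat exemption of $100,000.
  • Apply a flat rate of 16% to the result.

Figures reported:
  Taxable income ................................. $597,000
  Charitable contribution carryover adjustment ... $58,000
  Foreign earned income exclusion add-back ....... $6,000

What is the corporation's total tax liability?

$94,020

Regular income tax:
  $224,000 × 12% = $26,880
  $373,000 × 18% = $67,140
  → $94,020

Minimum tax:
  Adjusted income: $597,000 + $58,000 + $6,000 = $661,000
  Less exemption $100,000 → base $561,000
  $561,000 × 16% = $89,760

$94,020 > $89,760, so the regular income tax governs.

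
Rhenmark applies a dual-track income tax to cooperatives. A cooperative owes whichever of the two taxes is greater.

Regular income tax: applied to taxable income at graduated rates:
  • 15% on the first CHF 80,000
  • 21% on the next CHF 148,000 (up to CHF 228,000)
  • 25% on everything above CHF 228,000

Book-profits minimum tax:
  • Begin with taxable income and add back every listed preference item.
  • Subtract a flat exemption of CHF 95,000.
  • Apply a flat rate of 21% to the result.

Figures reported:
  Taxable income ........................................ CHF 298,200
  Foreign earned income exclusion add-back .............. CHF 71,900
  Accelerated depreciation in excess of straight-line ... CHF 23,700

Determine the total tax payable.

CHF 62,748

Book-profits minimum tax:
  Adjusted income: CHF 298,200 + CHF 71,900 + CHF 23,700 = CHF 393,800
  Less exemption CHF 95,000 → base CHF 298,800
  CHF 298,800 × 21% = CHF 62,748

Regular income tax:
  CHF 80,000 × 15% = CHF 12,000
  CHF 148,000 × 21% = CHF 31,080
  CHF 70,200 × 25% = CHF 17,550
  → CHF 60,630

CHF 62,748 > CHF 60,630, so the book-profits minimum tax is the binding amount.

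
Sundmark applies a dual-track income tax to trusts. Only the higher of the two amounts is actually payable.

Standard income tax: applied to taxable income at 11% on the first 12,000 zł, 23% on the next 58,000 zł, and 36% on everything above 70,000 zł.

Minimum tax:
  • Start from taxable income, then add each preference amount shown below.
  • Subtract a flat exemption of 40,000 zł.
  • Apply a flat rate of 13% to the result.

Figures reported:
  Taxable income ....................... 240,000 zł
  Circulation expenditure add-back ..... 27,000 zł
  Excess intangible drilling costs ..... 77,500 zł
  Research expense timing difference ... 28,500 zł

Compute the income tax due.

Minimum tax:
  Adjusted income: 240,000 zł + 27,000 zł + 77,500 zł + 28,500 zł = 373,000 zł
  Less exemption 40,000 zł → base 333,000 zł
  333,000 zł × 13% = 43,290 zł

Standard income tax:
  12,000 zł × 11% = 1,320 zł
  58,000 zł × 23% = 13,340 zł
  170,000 zł × 36% = 61,200 zł
  → 75,860 zł

75,860 zł > 43,290 zł, so the standard income tax governs.

75,860 zł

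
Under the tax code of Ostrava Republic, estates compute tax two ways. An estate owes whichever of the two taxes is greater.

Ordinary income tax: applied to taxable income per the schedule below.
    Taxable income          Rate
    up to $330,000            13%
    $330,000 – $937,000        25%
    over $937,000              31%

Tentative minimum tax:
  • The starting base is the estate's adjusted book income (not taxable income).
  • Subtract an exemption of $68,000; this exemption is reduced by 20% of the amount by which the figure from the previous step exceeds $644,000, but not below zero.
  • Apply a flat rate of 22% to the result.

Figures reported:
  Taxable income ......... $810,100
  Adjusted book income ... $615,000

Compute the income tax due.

$162,925

Tentative minimum tax:
  Base (adjusted book income): $615,000
  Exemption: $615,000 ≤ $644,000, so full $68,000 applies
  Base: $615,000 − $68,000 = $547,000
  $547,000 × 22% = $120,340

Ordinary income tax:
  $330,000 × 13% = $42,900
  $480,100 × 25% = $120,025
  → $162,925

$162,925 > $120,340, so the ordinary income tax governs.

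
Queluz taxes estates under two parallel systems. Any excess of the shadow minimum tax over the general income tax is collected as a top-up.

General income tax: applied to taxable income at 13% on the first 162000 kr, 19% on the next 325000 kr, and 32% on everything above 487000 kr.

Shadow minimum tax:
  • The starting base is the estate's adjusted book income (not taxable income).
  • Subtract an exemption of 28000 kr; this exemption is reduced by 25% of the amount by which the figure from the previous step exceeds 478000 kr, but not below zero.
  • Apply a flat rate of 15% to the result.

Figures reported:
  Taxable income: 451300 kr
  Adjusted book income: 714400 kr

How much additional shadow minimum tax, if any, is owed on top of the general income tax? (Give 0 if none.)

31133 kr

General income tax:
  162000 kr × 13% = 21060 kr
  289300 kr × 19% = 54967 kr
  → 76027 kr

Shadow minimum tax:
  Base (adjusted book income): 714400 kr
  Exemption: 25% × (714400 kr − 478000 kr) = 59100 kr ≥ 28000 kr, so the exemption is fully phased out
  Base: 714400 kr − 0 kr = 714400 kr
  714400 kr × 15% = 107160 kr

Excess of shadow minimum tax over general income tax: 107160 kr − 76027 kr = 31133 kr.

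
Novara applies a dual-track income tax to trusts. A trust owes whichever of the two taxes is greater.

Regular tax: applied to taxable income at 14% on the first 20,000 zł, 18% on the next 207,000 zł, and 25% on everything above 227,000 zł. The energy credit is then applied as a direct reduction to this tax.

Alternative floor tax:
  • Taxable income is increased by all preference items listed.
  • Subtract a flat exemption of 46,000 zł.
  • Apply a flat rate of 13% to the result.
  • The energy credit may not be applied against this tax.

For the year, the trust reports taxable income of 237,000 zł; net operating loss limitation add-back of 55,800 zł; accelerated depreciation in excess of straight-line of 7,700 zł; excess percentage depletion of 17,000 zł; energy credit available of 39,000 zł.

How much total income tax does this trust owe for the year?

35,295 zł

Regular tax:
  20,000 zł × 14% = 2,800 zł
  207,000 zł × 18% = 37,260 zł
  10,000 zł × 25% = 2,500 zł
  → 42,560 zł
  Less energy credit 39,000 zł → 3,560 zł

Alternative floor tax:
  Adjusted income: 237,000 zł + 55,800 zł + 7,700 zł + 17,000 zł = 317,500 zł
  Less exemption 46,000 zł → base 271,500 zł
  271,500 zł × 13% = 35,295 zł

35,295 zł > 3,560 zł, so the alternative floor tax is the binding amount.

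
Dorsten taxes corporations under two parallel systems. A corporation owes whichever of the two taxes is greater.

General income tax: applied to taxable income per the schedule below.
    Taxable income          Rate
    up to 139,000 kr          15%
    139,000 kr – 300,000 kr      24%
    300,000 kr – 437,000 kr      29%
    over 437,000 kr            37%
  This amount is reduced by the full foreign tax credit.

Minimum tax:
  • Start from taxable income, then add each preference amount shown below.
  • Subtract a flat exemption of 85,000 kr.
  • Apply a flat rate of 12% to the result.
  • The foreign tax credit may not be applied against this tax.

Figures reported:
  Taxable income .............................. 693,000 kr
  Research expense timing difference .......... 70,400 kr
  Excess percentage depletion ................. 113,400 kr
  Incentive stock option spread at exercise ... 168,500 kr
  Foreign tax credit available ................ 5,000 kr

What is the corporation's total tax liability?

Minimum tax:
  Adjusted income: 693,000 kr + 70,400 kr + 113,400 kr + 168,500 kr = 1,045,300 kr
  Less exemption 85,000 kr → base 960,300 kr
  960,300 kr × 12% = 115,236 kr

General income tax:
  139,000 kr × 15% = 20,850 kr
  161,000 kr × 24% = 38,640 kr
  137,000 kr × 29% = 39,730 kr
  256,000 kr × 37% = 94,720 kr
  → 193,940 kr
  Less foreign tax credit 5,000 kr → 188,940 kr

188,940 kr > 115,236 kr, so the general income tax governs.

188,940 kr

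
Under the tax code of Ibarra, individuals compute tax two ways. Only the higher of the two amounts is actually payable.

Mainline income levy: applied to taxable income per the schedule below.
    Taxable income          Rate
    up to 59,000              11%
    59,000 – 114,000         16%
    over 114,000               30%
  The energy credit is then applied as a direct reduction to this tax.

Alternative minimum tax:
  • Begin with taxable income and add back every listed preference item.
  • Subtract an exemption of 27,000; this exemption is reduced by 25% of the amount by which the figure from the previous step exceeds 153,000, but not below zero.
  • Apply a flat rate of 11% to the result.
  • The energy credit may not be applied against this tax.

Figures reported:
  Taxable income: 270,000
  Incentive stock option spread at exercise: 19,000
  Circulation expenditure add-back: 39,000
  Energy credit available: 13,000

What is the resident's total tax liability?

49,090

Mainline income levy:
  59,000 × 11% = 6,490
  55,000 × 16% = 8,800
  156,000 × 30% = 46,800
  → 62,090
  Less energy credit 13,000 → 49,090

Alternative minimum tax:
  Adjusted income: 270,000 + 19,000 + 39,000 = 328,000
  Exemption: 25% × (328,000 − 153,000) = 43,750 ≥ 27,000, so the exemption is fully phased out
  Base: 328,000 − 0 = 328,000
  328,000 × 11% = 36,080

49,090 > 36,080, so the mainline income levy governs.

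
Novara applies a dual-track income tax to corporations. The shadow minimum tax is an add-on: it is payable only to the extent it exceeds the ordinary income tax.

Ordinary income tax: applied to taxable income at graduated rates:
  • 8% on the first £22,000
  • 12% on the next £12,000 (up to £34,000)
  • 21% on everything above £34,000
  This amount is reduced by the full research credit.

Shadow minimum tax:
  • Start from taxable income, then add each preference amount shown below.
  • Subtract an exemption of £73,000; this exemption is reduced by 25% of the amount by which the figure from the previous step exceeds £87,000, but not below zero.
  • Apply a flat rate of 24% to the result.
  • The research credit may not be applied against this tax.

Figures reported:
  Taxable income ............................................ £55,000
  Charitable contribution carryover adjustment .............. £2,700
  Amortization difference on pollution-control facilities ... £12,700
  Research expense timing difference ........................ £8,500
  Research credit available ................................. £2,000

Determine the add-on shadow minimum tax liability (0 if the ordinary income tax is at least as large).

£0

Ordinary income tax:
  £22,000 × 8% = £1,760
  £12,000 × 12% = £1,440
  £21,000 × 21% = £4,410
  → £7,610
  Less research credit £2,000 → £5,610

Shadow minimum tax:
  Adjusted income: £55,000 + £2,700 + £12,700 + £8,500 = £78,900
  Exemption: £78,900 ≤ £87,000, so full £73,000 applies
  Base: £78,900 − £73,000 = £5,900
  £5,900 × 24% = £1,416

£1,416 ≤ £5,610, so no add-on is due.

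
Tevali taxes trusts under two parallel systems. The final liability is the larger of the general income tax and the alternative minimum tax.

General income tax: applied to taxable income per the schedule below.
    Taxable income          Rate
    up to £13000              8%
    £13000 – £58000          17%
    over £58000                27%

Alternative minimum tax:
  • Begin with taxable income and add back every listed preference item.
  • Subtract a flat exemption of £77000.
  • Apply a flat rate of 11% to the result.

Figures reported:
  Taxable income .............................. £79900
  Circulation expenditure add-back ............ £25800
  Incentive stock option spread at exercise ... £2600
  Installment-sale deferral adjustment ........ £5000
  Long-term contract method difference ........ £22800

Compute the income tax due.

General income tax:
  £13000 × 8% = £1040
  £45000 × 17% = £7650
  £21900 × 27% = £5913
  → £14603

Alternative minimum tax:
  Adjusted income: £79900 + £25800 + £2600 + £5000 + £22800 = £136100
  Less exemption £77000 → base £59100
  £59100 × 11% = £6501

£14603 > £6501, so the general income tax governs.

£14603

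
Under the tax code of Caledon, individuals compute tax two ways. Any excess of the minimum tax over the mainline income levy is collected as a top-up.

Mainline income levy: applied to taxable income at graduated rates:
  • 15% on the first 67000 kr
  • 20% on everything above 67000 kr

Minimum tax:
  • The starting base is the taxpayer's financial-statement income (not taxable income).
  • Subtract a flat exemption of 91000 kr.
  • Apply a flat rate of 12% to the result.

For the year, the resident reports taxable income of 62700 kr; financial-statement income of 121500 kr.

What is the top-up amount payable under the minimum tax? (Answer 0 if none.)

0 kr

Mainline income levy:
  62700 kr × 15% = 9405 kr

Minimum tax:
  Base (financial-statement income): 121500 kr
  Less exemption 91000 kr → base 30500 kr
  30500 kr × 12% = 3660 kr

3660 kr ≤ 9405 kr, so no add-on is due.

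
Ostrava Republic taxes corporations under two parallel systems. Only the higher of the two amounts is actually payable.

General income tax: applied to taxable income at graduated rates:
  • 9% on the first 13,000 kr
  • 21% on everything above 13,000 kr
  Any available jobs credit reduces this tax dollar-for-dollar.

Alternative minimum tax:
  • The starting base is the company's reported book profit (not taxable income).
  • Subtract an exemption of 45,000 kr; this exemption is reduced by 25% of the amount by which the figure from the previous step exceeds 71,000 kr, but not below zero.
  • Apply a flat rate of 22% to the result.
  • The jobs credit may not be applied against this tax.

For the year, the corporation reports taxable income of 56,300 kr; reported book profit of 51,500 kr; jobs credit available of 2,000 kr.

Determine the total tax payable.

8,263 kr

General income tax:
  13,000 kr × 9% = 1,170 kr
  43,300 kr × 21% = 9,093 kr
  → 10,263 kr
  Less jobs credit 2,000 kr → 8,263 kr

Alternative minimum tax:
  Base (reported book profit): 51,500 kr
  Exemption: 51,500 kr ≤ 71,000 kr, so full 45,000 kr applies
  Base: 51,500 kr − 45,000 kr = 6,500 kr
  6,500 kr × 22% = 1,430 kr

8,263 kr > 1,430 kr, so the general income tax governs.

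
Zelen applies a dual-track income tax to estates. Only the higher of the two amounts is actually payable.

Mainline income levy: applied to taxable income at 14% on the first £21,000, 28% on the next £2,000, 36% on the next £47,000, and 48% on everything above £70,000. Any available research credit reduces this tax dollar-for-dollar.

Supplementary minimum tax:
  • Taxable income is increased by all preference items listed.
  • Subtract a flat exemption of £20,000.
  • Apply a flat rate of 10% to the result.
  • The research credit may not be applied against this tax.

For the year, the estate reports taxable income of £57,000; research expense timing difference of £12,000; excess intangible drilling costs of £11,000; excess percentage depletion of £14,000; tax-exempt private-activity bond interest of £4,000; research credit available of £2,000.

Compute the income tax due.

Mainline income levy:
  £21,000 × 14% = £2,940
  £2,000 × 28% = £560
  £34,000 × 36% = £12,240
  → £15,740
  Less research credit £2,000 → £13,740

Supplementary minimum tax:
  Adjusted income: £57,000 + £12,000 + £11,000 + £14,000 + £4,000 = £98,000
  Less exemption £20,000 → base £78,000
  £78,000 × 10% = £7,800

£13,740 > £7,800, so the mainline income levy governs.

£13,740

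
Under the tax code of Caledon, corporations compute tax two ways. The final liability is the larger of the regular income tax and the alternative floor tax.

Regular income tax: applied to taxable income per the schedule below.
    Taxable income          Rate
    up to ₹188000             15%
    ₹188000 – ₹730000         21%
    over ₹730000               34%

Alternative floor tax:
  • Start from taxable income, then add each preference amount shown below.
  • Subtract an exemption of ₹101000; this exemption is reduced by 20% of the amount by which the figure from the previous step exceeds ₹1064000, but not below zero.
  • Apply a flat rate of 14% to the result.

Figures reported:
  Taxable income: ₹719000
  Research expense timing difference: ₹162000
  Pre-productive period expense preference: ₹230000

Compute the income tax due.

Regular income tax:
  ₹188000 × 15% = ₹28200
  ₹531000 × 21% = ₹111510
  → ₹139710

Alternative floor tax:
  Adjusted income: ₹719000 + ₹162000 + ₹230000 = ₹1111000
  Exemption: ₹101000 − 20% × (₹1111000 − ₹1064000) = ₹101000 − ₹9400 = ₹91600
  Base: ₹1111000 − ₹91600 = ₹1019400
  ₹1019400 × 14% = ₹142716

₹142716 > ₹139710, so the alternative floor tax is the binding amount.

₹142716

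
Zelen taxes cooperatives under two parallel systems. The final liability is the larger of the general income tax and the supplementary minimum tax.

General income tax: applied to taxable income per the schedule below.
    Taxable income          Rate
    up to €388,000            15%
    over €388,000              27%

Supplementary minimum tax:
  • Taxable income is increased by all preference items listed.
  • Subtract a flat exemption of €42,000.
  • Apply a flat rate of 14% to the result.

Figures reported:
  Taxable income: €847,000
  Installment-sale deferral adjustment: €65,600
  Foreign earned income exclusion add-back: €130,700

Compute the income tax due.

General income tax:
  €388,000 × 15% = €58,200
  €459,000 × 27% = €123,930
  → €182,130

Supplementary minimum tax:
  Adjusted income: €847,000 + €65,600 + €130,700 = €1,043,300
  Less exemption €42,000 → base €1,001,300
  €1,001,300 × 14% = €140,182

€182,130 > €140,182, so the general income tax governs.

€182,130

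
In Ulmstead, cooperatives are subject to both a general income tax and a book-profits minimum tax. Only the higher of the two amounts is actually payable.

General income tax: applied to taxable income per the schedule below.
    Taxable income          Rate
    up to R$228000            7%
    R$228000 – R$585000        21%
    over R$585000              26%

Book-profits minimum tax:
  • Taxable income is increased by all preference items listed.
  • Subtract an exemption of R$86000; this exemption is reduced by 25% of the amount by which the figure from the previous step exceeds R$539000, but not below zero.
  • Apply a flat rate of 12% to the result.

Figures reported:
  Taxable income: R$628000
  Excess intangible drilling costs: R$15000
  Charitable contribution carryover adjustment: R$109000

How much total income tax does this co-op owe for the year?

Book-profits minimum tax:
  Adjusted income: R$628000 + R$15000 + R$109000 = R$752000
  Exemption: R$86000 − 25% × (R$752000 − R$539000) = R$86000 − R$53250 = R$32750
  Base: R$752000 − R$32750 = R$719250
  R$719250 × 12% = R$86310

General income tax:
  R$228000 × 7% = R$15960
  R$357000 × 21% = R$74970
  R$43000 × 26% = R$11180
  → R$102110

R$102110 > R$86310, so the general income tax governs.

R$102110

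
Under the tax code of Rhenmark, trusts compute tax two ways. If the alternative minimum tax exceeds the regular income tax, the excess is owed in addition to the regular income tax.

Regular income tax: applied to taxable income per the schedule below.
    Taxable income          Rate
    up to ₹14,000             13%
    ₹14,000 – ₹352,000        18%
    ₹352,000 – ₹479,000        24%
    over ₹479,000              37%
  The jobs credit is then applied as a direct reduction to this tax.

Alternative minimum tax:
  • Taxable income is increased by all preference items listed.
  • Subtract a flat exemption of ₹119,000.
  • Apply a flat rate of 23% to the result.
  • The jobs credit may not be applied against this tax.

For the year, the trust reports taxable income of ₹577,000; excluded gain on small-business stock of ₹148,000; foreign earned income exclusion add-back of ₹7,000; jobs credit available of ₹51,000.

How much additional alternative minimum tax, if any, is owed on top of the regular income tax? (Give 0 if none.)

Alternative minimum tax:
  Adjusted income: ₹577,000 + ₹148,000 + ₹7,000 = ₹732,000
  Less exemption ₹119,000 → base ₹613,000
  ₹613,000 × 23% = ₹140,990

Regular income tax:
  ₹14,000 × 13% = ₹1,820
  ₹338,000 × 18% = ₹60,840
  ₹127,000 × 24% = ₹30,480
  ₹98,000 × 37% = ₹36,260
  → ₹129,400
  Less jobs credit ₹51,000 → ₹78,400

Excess of alternative minimum tax over regular income tax: ₹140,990 − ₹78,400 = ₹62,590.

₹62,590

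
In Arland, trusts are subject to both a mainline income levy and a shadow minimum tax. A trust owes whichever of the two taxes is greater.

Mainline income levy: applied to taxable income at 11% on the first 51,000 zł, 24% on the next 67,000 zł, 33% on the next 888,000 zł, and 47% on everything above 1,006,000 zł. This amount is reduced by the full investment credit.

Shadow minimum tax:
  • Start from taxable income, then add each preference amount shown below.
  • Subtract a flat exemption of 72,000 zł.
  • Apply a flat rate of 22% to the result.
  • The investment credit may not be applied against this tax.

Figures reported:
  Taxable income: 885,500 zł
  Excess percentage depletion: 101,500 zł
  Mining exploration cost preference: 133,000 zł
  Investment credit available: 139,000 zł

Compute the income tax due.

230,560 zł

Mainline income levy:
  51,000 zł × 11% = 5,610 zł
  67,000 zł × 24% = 16,080 zł
  767,500 zł × 33% = 253,275 zł
  → 274,965 zł
  Less investment credit 139,000 zł → 135,965 zł

Shadow minimum tax:
  Adjusted income: 885,500 zł + 101,500 zł + 133,000 zł = 1,120,000 zł
  Less exemption 72,000 zł → base 1,048,000 zł
  1,048,000 zł × 22% = 230,560 zł

230,560 zł > 135,965 zł, so the shadow minimum tax is the binding amount.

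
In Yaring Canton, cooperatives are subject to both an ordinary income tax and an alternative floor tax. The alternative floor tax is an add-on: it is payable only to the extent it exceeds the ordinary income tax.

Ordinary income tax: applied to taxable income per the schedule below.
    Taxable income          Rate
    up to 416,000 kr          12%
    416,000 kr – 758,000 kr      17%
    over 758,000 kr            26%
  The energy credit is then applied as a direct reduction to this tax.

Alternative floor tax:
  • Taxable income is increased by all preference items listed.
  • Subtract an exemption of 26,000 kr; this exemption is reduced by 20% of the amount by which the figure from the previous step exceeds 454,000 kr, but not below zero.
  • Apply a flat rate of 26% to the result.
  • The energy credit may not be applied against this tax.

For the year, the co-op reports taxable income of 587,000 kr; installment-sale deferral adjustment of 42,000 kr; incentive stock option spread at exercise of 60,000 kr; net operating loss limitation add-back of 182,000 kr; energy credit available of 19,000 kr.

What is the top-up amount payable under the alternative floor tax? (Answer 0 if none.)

Ordinary income tax:
  416,000 kr × 12% = 49,920 kr
  171,000 kr × 17% = 29,070 kr
  → 78,990 kr
  Less energy credit 19,000 kr → 59,990 kr

Alternative floor tax:
  Adjusted income: 587,000 kr + 42,000 kr + 60,000 kr + 182,000 kr = 871,000 kr
  Exemption: 20% × (871,000 kr − 454,000 kr) = 83,400 kr ≥ 26,000 kr, so the exemption is fully phased out
  Base: 871,000 kr − 0 kr = 871,000 kr
  871,000 kr × 26% = 226,460 kr

Excess of alternative floor tax over ordinary income tax: 226,460 kr − 59,990 kr = 166,470 kr.

166,470 kr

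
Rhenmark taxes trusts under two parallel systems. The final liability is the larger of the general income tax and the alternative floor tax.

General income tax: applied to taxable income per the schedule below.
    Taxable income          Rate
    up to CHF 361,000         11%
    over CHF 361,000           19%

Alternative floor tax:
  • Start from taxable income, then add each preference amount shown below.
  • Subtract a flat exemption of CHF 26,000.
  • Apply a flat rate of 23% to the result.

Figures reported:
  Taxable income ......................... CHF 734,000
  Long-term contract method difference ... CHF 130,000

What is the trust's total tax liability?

Alternative floor tax:
  Adjusted income: CHF 734,000 + CHF 130,000 = CHF 864,000
  Less exemption CHF 26,000 → base CHF 838,000
  CHF 838,000 × 23% = CHF 192,740

General income tax:
  CHF 361,000 × 11% = CHF 39,710
  CHF 373,000 × 19% = CHF 70,870
  → CHF 110,580

CHF 192,740 > CHF 110,580, so the alternative floor tax is the binding amount.

CHF 192,740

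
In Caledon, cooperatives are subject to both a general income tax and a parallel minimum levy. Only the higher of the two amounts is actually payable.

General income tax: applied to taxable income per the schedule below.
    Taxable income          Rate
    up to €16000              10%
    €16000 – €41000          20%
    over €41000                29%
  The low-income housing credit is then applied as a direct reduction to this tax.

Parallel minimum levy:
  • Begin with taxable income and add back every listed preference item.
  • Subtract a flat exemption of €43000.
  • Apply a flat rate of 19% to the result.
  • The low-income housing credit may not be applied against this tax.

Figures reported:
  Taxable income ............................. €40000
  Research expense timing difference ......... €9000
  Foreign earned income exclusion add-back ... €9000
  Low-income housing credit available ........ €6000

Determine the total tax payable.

€2850

Parallel minimum levy:
  Adjusted income: €40000 + €9000 + €9000 = €58000
  Less exemption €43000 → base €15000
  €15000 × 19% = €2850

General income tax:
  €16000 × 10% = €1600
  €24000 × 20% = €4800
  → €6400
  Less low-income housing credit €6000 → €400

€2850 > €400, so the parallel minimum levy is the binding amount.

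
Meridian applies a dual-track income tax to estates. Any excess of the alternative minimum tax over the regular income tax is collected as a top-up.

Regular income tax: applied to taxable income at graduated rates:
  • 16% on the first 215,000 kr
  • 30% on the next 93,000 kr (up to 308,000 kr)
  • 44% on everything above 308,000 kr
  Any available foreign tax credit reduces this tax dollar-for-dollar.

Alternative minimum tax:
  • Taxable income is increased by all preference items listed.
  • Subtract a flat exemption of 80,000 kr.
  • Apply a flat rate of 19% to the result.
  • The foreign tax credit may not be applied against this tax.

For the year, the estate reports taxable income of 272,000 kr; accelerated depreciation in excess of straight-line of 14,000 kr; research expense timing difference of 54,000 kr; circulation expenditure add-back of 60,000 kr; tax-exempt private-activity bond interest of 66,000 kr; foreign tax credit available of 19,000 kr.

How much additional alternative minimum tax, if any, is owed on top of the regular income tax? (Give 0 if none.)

40,840 kr

Regular income tax:
  215,000 kr × 16% = 34,400 kr
  57,000 kr × 30% = 17,100 kr
  → 51,500 kr
  Less foreign tax credit 19,000 kr → 32,500 kr

Alternative minimum tax:
  Adjusted income: 272,000 kr + 14,000 kr + 54,000 kr + 60,000 kr + 66,000 kr = 466,000 kr
  Less exemption 80,000 kr → base 386,000 kr
  386,000 kr × 19% = 73,340 kr

Excess of alternative minimum tax over regular income tax: 73,340 kr − 32,500 kr = 40,840 kr.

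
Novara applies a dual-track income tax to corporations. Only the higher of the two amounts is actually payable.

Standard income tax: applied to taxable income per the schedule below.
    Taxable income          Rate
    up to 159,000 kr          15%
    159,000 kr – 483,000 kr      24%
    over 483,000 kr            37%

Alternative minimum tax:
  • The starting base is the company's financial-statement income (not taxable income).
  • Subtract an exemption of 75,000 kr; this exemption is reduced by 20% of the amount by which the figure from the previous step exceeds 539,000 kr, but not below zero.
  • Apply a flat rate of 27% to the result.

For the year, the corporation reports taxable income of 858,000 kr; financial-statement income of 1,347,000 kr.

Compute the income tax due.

Standard income tax:
  159,000 kr × 15% = 23,850 kr
  324,000 kr × 24% = 77,760 kr
  375,000 kr × 37% = 138,750 kr
  → 240,360 kr

Alternative minimum tax:
  Base (financial-statement income): 1,347,000 kr
  Exemption: 20% × (1,347,000 kr − 539,000 kr) = 161,600 kr ≥ 75,000 kr, so the exemption is fully phased out
  Base: 1,347,000 kr − 0 kr = 1,347,000 kr
  1,347,000 kr × 27% = 363,690 kr

363,690 kr > 240,360 kr, so the alternative minimum tax is the binding amount.

363,690 kr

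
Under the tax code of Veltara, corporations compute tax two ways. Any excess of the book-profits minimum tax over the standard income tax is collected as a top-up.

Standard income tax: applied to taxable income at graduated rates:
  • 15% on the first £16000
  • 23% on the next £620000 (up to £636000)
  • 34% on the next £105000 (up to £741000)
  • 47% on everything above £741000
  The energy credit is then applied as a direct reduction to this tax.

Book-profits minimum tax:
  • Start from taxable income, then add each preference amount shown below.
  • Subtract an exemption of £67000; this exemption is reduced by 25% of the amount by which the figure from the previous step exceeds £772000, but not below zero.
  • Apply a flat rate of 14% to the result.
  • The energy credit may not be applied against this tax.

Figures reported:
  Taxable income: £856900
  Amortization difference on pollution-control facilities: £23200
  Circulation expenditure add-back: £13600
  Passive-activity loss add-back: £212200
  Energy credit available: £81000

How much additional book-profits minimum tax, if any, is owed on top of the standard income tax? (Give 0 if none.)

£653

Standard income tax:
  £16000 × 15% = £2400
  £620000 × 23% = £142600
  £105000 × 34% = £35700
  £115900 × 47% = £54473
  → £235173
  Less energy credit £81000 → £154173

Book-profits minimum tax:
  Adjusted income: £856900 + £23200 + £13600 + £212200 = £1105900
  Exemption: 25% × (£1105900 − £772000) = £83475 ≥ £67000, so the exemption is fully phased out
  Base: £1105900 − £0 = £1105900
  £1105900 × 14% = £154826

Excess of book-profits minimum tax over standard income tax: £154826 − £154173 = £653.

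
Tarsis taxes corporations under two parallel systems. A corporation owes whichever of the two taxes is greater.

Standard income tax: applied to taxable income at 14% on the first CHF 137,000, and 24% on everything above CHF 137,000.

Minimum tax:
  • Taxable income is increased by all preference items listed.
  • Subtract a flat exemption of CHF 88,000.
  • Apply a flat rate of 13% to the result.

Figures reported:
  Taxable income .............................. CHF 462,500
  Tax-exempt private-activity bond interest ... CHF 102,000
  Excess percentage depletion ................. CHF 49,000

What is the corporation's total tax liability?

Minimum tax:
  Adjusted income: CHF 462,500 + CHF 102,000 + CHF 49,000 = CHF 613,500
  Less exemption CHF 88,000 → base CHF 525,500
  CHF 525,500 × 13% = CHF 68,315

Standard income tax:
  CHF 137,000 × 14% = CHF 19,180
  CHF 325,500 × 24% = CHF 78,120
  → CHF 97,300

CHF 97,300 > CHF 68,315, so the standard income tax governs.

CHF 97,300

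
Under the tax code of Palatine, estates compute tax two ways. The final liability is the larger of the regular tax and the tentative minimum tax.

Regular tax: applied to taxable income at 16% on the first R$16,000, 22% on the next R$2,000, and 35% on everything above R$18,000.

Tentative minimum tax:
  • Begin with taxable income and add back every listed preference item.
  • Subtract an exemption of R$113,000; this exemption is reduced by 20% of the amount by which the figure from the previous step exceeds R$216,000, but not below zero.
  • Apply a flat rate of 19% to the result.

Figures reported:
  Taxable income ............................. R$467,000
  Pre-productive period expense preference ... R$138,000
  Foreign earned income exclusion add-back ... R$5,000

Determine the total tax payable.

Regular tax:
  R$16,000 × 16% = R$2,560
  R$2,000 × 22% = R$440
  R$449,000 × 35% = R$157,150
  → R$160,150

Tentative minimum tax:
  Adjusted income: R$467,000 + R$138,000 + R$5,000 = R$610,000
  Exemption: R$113,000 − 20% × (R$610,000 − R$216,000) = R$113,000 − R$78,800 = R$34,200
  Base: R$610,000 − R$34,200 = R$575,800
  R$575,800 × 19% = R$109,402

R$160,150 > R$109,402, so the regular tax governs.

R$160,150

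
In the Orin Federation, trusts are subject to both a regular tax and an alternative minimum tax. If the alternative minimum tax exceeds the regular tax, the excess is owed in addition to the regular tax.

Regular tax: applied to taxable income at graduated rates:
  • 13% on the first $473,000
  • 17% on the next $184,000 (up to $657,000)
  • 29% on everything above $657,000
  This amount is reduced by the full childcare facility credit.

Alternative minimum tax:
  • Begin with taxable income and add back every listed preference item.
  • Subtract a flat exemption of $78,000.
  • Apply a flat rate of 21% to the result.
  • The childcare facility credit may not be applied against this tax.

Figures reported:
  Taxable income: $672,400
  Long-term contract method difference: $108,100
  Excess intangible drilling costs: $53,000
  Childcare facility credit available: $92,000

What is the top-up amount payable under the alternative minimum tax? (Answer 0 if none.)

$153,419

Alternative minimum tax:
  Adjusted income: $672,400 + $108,100 + $53,000 = $833,500
  Less exemption $78,000 → base $755,500
  $755,500 × 21% = $158,655

Regular tax:
  $473,000 × 13% = $61,490
  $184,000 × 17% = $31,280
  $15,400 × 29% = $4,466
  → $97,236
  Less childcare facility credit $92,000 → $5,236

Excess of alternative minimum tax over regular tax: $158,655 − $5,236 = $153,419.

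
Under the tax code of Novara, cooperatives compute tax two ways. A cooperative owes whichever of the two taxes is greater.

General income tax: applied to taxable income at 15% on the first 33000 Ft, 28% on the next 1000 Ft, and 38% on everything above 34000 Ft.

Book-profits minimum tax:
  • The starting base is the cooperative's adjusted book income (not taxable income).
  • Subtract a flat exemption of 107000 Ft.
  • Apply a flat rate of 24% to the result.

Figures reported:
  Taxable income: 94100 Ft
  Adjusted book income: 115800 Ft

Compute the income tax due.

General income tax:
  33000 Ft × 15% = 4950 Ft
  1000 Ft × 28% = 280 Ft
  60100 Ft × 38% = 22838 Ft
  → 28068 Ft

Book-profits minimum tax:
  Base (adjusted book income): 115800 Ft
  Less exemption 107000 Ft → base 8800 Ft
  8800 Ft × 24% = 2112 Ft

28068 Ft > 2112 Ft, so the general income tax governs.

28068 Ft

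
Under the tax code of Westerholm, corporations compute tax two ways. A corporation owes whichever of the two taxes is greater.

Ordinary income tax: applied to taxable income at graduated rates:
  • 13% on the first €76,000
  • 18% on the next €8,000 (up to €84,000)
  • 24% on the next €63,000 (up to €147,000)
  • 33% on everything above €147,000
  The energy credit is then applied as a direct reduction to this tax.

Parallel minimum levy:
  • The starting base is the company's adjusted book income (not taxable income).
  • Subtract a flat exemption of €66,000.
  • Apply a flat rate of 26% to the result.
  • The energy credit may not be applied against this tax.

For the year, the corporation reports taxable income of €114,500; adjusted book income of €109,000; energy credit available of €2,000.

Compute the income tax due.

€16,640

Parallel minimum levy:
  Base (adjusted book income): €109,000
  Less exemption €66,000 → base €43,000
  €43,000 × 26% = €11,180

Ordinary income tax:
  €76,000 × 13% = €9,880
  €8,000 × 18% = €1,440
  €30,500 × 24% = €7,320
  → €18,640
  Less energy credit €2,000 → €16,640

€16,640 > €11,180, so the ordinary income tax governs.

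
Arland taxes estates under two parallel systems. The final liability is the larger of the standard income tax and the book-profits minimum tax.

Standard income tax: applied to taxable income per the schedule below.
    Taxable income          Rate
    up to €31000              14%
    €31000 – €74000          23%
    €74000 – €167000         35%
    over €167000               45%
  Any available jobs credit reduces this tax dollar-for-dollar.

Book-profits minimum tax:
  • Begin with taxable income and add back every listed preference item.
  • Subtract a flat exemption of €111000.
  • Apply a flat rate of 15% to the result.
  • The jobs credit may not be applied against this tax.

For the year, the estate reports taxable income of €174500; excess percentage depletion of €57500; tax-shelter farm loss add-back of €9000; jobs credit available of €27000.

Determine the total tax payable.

€23155

Standard income tax:
  €31000 × 14% = €4340
  €43000 × 23% = €9890
  €93000 × 35% = €32550
  €7500 × 45% = €3375
  → €50155
  Less jobs credit €27000 → €23155

Book-profits minimum tax:
  Adjusted income: €174500 + €57500 + €9000 = €241000
  Less exemption €111000 → base €130000
  €130000 × 15% = €19500

€23155 > €19500, so the standard income tax governs.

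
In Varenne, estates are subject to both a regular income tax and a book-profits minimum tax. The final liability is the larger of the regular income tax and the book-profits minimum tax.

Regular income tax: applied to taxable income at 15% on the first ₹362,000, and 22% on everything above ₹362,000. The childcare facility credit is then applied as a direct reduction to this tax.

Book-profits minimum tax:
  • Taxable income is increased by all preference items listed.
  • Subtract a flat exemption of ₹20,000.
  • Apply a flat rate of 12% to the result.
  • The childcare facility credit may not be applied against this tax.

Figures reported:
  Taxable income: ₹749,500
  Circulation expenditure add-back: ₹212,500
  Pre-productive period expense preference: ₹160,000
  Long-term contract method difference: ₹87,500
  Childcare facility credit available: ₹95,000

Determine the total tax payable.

₹142,740

Regular income tax:
  ₹362,000 × 15% = ₹54,300
  ₹387,500 × 22% = ₹85,250
  → ₹139,550
  Less childcare facility credit ₹95,000 → ₹44,550

Book-profits minimum tax:
  Adjusted income: ₹749,500 + ₹212,500 + ₹160,000 + ₹87,500 = ₹1,209,500
  Less exemption ₹20,000 → base ₹1,189,500
  ₹1,189,500 × 12% = ₹142,740

₹142,740 > ₹44,550, so the book-profits minimum tax is the binding amount.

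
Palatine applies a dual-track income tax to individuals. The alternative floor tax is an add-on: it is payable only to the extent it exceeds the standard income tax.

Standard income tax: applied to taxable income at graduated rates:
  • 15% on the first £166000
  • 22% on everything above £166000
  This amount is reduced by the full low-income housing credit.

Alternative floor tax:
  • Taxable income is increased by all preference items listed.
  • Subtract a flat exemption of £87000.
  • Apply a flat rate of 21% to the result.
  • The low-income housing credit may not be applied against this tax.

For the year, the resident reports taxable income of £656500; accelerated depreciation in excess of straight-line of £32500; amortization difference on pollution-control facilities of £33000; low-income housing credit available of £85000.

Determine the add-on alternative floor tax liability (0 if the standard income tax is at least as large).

£85540

Standard income tax:
  £166000 × 15% = £24900
  £490500 × 22% = £107910
  → £132810
  Less low-income housing credit £85000 → £47810

Alternative floor tax:
  Adjusted income: £656500 + £32500 + £33000 = £722000
  Less exemption £87000 → base £635000
  £635000 × 21% = £133350

Excess of alternative floor tax over standard income tax: £133350 − £47810 = £85540.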